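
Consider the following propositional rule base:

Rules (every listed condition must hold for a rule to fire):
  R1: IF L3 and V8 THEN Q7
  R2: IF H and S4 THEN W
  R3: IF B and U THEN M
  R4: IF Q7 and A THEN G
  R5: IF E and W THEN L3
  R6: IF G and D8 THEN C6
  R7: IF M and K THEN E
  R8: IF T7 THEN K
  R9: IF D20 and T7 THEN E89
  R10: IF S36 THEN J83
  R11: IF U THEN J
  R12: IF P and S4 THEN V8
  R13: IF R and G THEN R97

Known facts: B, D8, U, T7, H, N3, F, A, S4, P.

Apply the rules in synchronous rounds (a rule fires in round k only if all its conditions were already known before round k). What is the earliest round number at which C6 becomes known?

Round 1 fires R2, R3, R8, R11, R12, giving W, M, K, J, V8.
Round 2 fires R7, giving E.
Round 3 fires R5, giving L3.
Round 4 fires R1, giving Q7.
Round 5 fires R4, giving G.
Round 6 fires R6, giving C6.
C6 first appears in round 6.

6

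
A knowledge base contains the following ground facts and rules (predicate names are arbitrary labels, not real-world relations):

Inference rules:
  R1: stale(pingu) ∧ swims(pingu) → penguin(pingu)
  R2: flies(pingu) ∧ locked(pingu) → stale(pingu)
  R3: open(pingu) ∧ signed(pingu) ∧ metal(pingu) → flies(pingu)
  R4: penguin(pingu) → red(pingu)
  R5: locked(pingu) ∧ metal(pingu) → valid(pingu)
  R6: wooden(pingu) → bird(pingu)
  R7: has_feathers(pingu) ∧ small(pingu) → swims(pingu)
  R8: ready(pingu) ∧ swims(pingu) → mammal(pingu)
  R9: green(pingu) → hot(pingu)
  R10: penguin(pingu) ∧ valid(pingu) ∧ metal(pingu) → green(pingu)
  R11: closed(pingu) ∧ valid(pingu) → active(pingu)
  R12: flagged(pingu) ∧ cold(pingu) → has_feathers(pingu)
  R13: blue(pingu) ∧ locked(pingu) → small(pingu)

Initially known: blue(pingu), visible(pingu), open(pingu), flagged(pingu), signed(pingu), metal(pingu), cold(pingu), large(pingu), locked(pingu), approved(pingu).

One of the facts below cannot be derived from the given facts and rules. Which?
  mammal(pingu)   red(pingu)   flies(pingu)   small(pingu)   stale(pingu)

Round 1 — R3, R5, R12, R13, derive flies(pingu), valid(pingu), has_feathers(pingu), small(pingu).
Round 2 — R2, R7, derive stale(pingu), swims(pingu).
Round 3 — R1, derive penguin(pingu).
Round 4 — R4, R10, derive red(pingu), green(pingu).
Round 5 — R9, derive hot(pingu).
Derived: red(pingu) (round 4), stale(pingu) (round 2), flies(pingu) (round 1), small(pingu) (round 1). mammal(pingu) never appears in any round.

mammal(pingu)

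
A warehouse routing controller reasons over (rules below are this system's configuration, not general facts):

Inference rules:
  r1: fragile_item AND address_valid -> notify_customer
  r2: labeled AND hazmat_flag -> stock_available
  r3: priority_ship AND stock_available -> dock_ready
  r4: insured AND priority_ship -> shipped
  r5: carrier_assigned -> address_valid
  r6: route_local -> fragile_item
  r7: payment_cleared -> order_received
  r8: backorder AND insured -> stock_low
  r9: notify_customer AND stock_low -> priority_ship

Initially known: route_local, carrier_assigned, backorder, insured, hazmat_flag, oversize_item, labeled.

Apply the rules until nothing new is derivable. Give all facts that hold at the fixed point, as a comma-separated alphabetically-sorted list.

address_valid, backorder, carrier_assigned, dock_ready, fragile_item, hazmat_flag, insured, labeled, notify_customer, oversize_item, priority_ship, route_local, shipped, stock_available, stock_low

[1] r2 [labeled AND hazmat_flag -> stock_available]; r5 [carrier_assigned -> address_valid]; r6 [route_local -> fragile_item]; r8 [backorder AND insured -> stock_low]. ⇒ new: stock_available, address_valid, fragile_item, stock_low.
[2] r1 [fragile_item AND address_valid -> notify_customer]. ⇒ new: notify_customer.
[3] r9 [notify_customer AND stock_low -> priority_ship]. ⇒ new: priority_ship.
[4] r3 [priority_ship AND stock_available -> dock_ready]; r4 [insured AND priority_ship -> shipped]. ⇒ new: dock_ready, shipped.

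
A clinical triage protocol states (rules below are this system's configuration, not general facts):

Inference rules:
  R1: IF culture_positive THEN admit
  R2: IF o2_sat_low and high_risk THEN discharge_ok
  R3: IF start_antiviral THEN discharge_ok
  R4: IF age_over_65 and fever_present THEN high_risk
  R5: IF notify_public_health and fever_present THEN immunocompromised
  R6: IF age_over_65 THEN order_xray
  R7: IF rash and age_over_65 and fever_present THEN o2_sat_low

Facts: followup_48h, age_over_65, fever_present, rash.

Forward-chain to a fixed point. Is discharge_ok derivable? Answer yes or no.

Round 1 fires R4, R6, R7, giving high_risk, order_xray, o2_sat_low.
Round 2 fires R2, giving discharge_ok.
discharge_ok appears in round 2, so it is derivable.

yes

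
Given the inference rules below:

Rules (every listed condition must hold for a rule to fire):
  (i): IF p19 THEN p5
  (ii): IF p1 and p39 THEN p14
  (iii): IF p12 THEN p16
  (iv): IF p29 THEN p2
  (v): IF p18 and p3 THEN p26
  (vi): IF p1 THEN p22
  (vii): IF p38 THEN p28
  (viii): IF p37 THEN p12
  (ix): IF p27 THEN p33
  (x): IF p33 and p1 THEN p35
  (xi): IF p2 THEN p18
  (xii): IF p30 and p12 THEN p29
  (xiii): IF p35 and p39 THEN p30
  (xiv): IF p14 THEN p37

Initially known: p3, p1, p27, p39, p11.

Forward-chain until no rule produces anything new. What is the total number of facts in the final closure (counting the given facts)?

Round 1: (ii) [IF p1 and p39 THEN p14]; (vi) [IF p1 THEN p22]; (ix) [IF p27 THEN p33]. Adds p14, p22, p33.
Round 2: (x) [IF p33 and p1 THEN p35]; (xiv) [IF p14 THEN p37]. Adds p35, p37.
Round 3: (viii) [IF p37 THEN p12]; (xiii) [IF p35 and p39 THEN p30]. Adds p12, p30.
Round 4: (iii) [IF p12 THEN p16]; (xii) [IF p30 and p12 THEN p29]. Adds p16, p29.
Round 5: (iv) [IF p29 THEN p2]. Adds p2.
Round 6: (xi) [IF p2 THEN p18]. Adds p18.
Round 7: (v) [IF p18 and p3 THEN p26]. Adds p26.
Closure: {p1, p11, p12, p14, p16, p18, p2, p22, p26, p27, p29, p3, p30, p33, p35, p37, p39} — 17 facts.

17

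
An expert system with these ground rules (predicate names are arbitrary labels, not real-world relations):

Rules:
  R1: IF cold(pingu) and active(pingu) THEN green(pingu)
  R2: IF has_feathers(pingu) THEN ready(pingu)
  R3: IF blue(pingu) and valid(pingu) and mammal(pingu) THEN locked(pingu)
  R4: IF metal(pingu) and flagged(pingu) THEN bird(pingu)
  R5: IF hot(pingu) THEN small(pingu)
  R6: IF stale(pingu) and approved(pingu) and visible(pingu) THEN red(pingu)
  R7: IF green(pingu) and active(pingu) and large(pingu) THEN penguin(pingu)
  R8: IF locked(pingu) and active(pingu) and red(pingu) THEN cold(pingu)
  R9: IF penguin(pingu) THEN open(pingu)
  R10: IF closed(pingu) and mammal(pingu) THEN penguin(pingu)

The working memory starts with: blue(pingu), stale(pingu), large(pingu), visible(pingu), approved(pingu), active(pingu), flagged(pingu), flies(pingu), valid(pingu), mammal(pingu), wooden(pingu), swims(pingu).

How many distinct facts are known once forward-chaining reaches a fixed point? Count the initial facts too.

Round 1: R3 [IF blue(pingu) and valid(pingu) and mammal(pingu) THEN locked(pingu)]; R6 [IF stale(pingu) and approved(pingu) and visible(pingu) THEN red(pingu)]. Adds locked(pingu), red(pingu).
Round 2: R8 [IF locked(pingu) and active(pingu) and red(pingu) THEN cold(pingu)]. Adds cold(pingu).
Round 3: R1 [IF cold(pingu) and active(pingu) THEN green(pingu)]. Adds green(pingu).
Round 4: R7 [IF green(pingu) and active(pingu) and large(pingu) THEN penguin(pingu)]. Adds penguin(pingu).
Round 5: R9 [IF penguin(pingu) THEN open(pingu)]. Adds open(pingu).
Closure: {active(pingu), approved(pingu), blue(pingu), cold(pingu), flagged(pingu), flies(pingu), green(pingu), large(pingu), locked(pingu), mammal(pingu), open(pingu), penguin(pingu), red(pingu), stale(pingu), swims(pingu), valid(pingu), visible(pingu), wooden(pingu)} — 18 facts.

18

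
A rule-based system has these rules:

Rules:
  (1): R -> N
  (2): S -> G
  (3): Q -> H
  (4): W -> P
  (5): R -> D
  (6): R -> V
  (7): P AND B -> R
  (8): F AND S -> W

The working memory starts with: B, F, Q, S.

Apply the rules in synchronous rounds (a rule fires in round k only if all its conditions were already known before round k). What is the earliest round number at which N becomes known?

4

Round 1: (2) [S -> G]; (3) [Q -> H]; (8) [F AND S -> W]. New: G, H, W.
Round 2: (4) [W -> P]. New: P.
Round 3: (7) [P AND B -> R]. New: R.
Round 4: (1) [R -> N]; (5) [R -> D]; (6) [R -> V]. New: N, D, V.
N first appears in round 4.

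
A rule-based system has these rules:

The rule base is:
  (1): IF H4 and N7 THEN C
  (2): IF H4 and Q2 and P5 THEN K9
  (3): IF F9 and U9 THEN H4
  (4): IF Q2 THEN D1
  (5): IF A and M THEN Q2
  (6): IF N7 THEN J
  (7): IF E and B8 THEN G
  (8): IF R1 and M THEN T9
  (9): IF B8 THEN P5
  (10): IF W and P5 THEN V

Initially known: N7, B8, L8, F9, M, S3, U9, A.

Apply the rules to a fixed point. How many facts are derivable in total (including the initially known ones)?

15

Round 1 — (3), (5), (6), (9), derive H4, Q2, J, P5.
Round 2 — (1), (2), (4), derive C, K9, D1.
Closure: {A, B8, C, D1, F9, H4, J, K9, L8, M, N7, P5, Q2, S3, U9} — 15 facts.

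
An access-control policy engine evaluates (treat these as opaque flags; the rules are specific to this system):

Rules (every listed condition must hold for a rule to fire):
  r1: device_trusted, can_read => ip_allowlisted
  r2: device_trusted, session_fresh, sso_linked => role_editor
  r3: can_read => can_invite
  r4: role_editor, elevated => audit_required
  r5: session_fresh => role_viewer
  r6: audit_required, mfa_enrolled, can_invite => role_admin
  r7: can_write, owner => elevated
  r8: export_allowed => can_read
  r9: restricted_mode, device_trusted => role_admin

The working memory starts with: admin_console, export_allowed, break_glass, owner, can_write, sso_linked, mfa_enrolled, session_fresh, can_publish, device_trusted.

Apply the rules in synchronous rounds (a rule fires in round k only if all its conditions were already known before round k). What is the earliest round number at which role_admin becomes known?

3

Round 1: r2 [device_trusted, session_fresh, sso_linked => role_editor]; r5 [session_fresh => role_viewer]; r7 [can_write, owner => elevated]; r8 [export_allowed => can_read]. Adds role_editor, role_viewer, elevated, can_read.
Round 2: r1 [device_trusted, can_read => ip_allowlisted]; r3 [can_read => can_invite]; r4 [role_editor, elevated => audit_required]. Adds ip_allowlisted, can_invite, audit_required.
Round 3: r6 [audit_required, mfa_enrolled, can_invite => role_admin]. Adds role_admin.
role_admin first appears in round 3.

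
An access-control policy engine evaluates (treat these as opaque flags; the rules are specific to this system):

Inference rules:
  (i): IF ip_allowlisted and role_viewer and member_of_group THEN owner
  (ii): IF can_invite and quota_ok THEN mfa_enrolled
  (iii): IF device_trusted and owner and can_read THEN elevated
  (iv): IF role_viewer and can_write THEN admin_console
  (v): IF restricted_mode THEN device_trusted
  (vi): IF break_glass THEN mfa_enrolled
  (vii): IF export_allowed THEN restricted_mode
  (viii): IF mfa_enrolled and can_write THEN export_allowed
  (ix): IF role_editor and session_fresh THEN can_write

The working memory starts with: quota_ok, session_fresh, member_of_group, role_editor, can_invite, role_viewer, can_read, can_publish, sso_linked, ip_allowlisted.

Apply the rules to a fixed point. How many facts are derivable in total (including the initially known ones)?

Round 1 — (i), (ii), (ix), derive owner, mfa_enrolled, can_write.
Round 2 — (iv), (viii), derive admin_console, export_allowed.
Round 3 — (vii), derive restricted_mode.
Round 4 — (v), derive device_trusted.
Round 5 — (iii), derive elevated.
Closure: {admin_console, can_invite, can_publish, can_read, can_write, device_trusted, elevated, export_allowed, ip_allowlisted, member_of_group, mfa_enrolled, owner, quota_ok, restricted_mode, role_editor, role_viewer, session_fresh, sso_linked} — 18 facts.

18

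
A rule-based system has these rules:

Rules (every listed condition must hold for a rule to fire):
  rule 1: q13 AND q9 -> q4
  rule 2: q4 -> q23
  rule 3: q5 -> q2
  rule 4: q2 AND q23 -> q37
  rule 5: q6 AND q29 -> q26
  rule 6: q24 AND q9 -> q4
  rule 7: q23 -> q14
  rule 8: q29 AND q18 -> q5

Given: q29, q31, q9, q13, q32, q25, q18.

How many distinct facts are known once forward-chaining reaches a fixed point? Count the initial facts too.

Round 1 — rule 1, rule 8, derive q4, q5.
Round 2 — rule 2, rule 3, derive q23, q2.
Round 3 — rule 4, rule 7, derive q37, q14.
Closure: {q13, q14, q18, q2, q23, q25, q29, q31, q32, q37, q4, q5, q9} — 13 facts.

13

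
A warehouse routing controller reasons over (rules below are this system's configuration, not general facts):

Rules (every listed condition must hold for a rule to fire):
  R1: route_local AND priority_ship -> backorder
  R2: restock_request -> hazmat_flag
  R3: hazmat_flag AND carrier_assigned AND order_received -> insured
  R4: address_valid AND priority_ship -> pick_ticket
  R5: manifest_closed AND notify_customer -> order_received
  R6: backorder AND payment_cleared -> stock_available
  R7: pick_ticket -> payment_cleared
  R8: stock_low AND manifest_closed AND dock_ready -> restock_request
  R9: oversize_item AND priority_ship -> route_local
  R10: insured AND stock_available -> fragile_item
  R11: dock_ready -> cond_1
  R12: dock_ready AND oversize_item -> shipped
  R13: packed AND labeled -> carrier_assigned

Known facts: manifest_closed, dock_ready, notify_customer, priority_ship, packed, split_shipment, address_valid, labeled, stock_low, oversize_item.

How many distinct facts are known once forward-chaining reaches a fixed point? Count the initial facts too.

Round 1 — R4, R5, R8, R9, R11, R12, R13, derive pick_ticket, order_received, restock_request, route_local, cond_1, shipped, carrier_assigned.
Round 2 — R1, R2, R7, derive backorder, hazmat_flag, payment_cleared.
Round 3 — R3, R6, derive insured, stock_available.
Round 4 — R10, derive fragile_item.
Closure: {address_valid, backorder, carrier_assigned, cond_1, dock_ready, fragile_item, hazmat_flag, insured, labeled, manifest_closed, notify_customer, order_received, oversize_item, packed, payment_cleared, pick_ticket, priority_ship, restock_request, route_local, shipped, split_shipment, stock_available, stock_low} — 23 facts.

23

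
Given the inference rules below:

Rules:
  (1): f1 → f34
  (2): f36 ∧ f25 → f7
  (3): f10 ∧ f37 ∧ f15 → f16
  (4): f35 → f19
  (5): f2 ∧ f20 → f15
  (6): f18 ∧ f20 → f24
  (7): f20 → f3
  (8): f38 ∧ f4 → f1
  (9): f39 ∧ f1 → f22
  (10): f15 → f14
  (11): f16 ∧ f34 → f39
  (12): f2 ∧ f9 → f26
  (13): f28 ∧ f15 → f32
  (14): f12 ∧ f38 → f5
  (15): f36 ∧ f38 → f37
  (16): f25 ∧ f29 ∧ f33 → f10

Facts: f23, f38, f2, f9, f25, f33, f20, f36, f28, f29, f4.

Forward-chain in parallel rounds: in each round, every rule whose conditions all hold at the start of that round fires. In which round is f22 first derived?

[1] (2) [f36 ∧ f25 → f7]; (5) [f2 ∧ f20 → f15]; (7) [f20 → f3]; (8) [f38 ∧ f4 → f1]; (12) [f2 ∧ f9 → f26]; (15) [f36 ∧ f38 → f37]; (16) [f25 ∧ f29 ∧ f33 → f10]. ⇒ new: f7, f15, f3, f1, f26, f37, f10.
[2] (1) [f1 → f34]; (3) [f10 ∧ f37 ∧ f15 → f16]; (10) [f15 → f14]; (13) [f28 ∧ f15 → f32]. ⇒ new: f34, f16, f14, f32.
[3] (11) [f16 ∧ f34 → f39]. ⇒ new: f39.
[4] (9) [f39 ∧ f1 → f22]. ⇒ new: f22.
f22 first appears in round 4.

4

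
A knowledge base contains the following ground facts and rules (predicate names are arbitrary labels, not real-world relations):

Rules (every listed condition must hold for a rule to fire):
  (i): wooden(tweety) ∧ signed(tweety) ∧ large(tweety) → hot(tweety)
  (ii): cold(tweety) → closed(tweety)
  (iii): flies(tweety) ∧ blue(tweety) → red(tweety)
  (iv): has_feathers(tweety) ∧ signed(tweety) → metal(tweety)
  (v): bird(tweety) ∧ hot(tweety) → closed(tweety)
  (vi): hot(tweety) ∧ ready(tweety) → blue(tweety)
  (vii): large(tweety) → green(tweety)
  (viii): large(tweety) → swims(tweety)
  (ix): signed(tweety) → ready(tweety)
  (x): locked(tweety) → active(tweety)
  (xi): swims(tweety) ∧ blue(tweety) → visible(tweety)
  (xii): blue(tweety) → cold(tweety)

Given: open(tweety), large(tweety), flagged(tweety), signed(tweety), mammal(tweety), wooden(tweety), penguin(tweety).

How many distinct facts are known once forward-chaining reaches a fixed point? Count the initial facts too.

15

Round 1: (i) [wooden(tweety) ∧ signed(tweety) ∧ large(tweety) → hot(tweety)]; (vii) [large(tweety) → green(tweety)]; (viii) [large(tweety) → swims(tweety)]; (ix) [signed(tweety) → ready(tweety)]. Adds hot(tweety), green(tweety), swims(tweety), ready(tweety).
Round 2: (vi) [hot(tweety) ∧ ready(tweety) → blue(tweety)]. Adds blue(tweety).
Round 3: (xi) [swims(tweety) ∧ blue(tweety) → visible(tweety)]; (xii) [blue(tweety) → cold(tweety)]. Adds visible(tweety), cold(tweety).
Round 4: (ii) [cold(tweety) → closed(tweety)]. Adds closed(tweety).
Closure: {blue(tweety), closed(tweety), cold(tweety), flagged(tweety), green(tweety), hot(tweety), large(tweety), mammal(tweety), open(tweety), penguin(tweety), ready(tweety), signed(tweety), swims(tweety), visible(tweety), wooden(tweety)} — 15 facts.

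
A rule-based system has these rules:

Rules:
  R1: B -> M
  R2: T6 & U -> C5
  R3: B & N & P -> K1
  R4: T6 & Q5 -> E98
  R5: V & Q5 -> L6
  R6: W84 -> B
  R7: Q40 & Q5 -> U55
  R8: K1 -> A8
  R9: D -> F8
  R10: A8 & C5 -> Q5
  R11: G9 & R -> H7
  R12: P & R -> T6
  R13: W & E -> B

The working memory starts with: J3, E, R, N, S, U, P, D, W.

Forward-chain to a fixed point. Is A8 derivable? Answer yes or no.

yes

Round 1: R9 [D -> F8]; R12 [P & R -> T6]; R13 [W & E -> B]. New: F8, T6, B.
Round 2: R1 [B -> M]; R2 [T6 & U -> C5]; R3 [B & N & P -> K1]. New: M, C5, K1.
Round 3: R8 [K1 -> A8]. New: A8.
Round 4: R10 [A8 & C5 -> Q5]. New: Q5.
Round 5: R4 [T6 & Q5 -> E98]. New: E98.
A8 appears in round 3, so it is derivable.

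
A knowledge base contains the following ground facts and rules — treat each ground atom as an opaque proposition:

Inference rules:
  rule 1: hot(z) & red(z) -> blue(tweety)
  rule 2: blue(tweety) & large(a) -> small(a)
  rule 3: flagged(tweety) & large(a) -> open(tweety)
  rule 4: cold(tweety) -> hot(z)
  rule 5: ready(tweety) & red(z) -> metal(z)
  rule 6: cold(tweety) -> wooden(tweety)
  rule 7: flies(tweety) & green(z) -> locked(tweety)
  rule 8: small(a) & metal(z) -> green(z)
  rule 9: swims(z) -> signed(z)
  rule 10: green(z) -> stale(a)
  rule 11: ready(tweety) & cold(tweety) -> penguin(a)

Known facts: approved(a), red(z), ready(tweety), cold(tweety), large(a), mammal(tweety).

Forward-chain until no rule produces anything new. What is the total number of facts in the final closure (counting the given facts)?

Round 1: rule 4 [cold(tweety) -> hot(z)]; rule 5 [ready(tweety) & red(z) -> metal(z)]; rule 6 [cold(tweety) -> wooden(tweety)]; rule 11 [ready(tweety) & cold(tweety) -> penguin(a)]. Adds hot(z), metal(z), wooden(tweety), penguin(a).
Round 2: rule 1 [hot(z) & red(z) -> blue(tweety)]. Adds blue(tweety).
Round 3: rule 2 [blue(tweety) & large(a) -> small(a)]. Adds small(a).
Round 4: rule 8 [small(a) & metal(z) -> green(z)]. Adds green(z).
Round 5: rule 10 [green(z) -> stale(a)]. Adds stale(a).
Closure: {approved(a), blue(tweety), cold(tweety), green(z), hot(z), large(a), mammal(tweety), metal(z), penguin(a), ready(tweety), red(z), small(a), stale(a), wooden(tweety)} — 14 facts.

14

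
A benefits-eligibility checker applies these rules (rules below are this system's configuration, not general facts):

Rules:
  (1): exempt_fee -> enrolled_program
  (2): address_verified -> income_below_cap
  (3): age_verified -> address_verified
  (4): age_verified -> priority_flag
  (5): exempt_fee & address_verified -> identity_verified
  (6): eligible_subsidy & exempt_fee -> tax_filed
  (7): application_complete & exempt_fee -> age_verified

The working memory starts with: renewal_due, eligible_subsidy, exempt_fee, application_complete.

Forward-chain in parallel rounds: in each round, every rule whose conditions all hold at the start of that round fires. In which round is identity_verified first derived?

3

[1] (1) [exempt_fee -> enrolled_program]; (6) [eligible_subsidy & exempt_fee -> tax_filed]; (7) [application_complete & exempt_fee -> age_verified]. ⇒ new: enrolled_program, tax_filed, age_verified.
[2] (3) [age_verified -> address_verified]; (4) [age_verified -> priority_flag]. ⇒ new: address_verified, priority_flag.
[3] (2) [address_verified -> income_below_cap]; (5) [exempt_fee & address_verified -> identity_verified]. ⇒ new: income_below_cap, identity_verified.
identity_verified first appears in round 3.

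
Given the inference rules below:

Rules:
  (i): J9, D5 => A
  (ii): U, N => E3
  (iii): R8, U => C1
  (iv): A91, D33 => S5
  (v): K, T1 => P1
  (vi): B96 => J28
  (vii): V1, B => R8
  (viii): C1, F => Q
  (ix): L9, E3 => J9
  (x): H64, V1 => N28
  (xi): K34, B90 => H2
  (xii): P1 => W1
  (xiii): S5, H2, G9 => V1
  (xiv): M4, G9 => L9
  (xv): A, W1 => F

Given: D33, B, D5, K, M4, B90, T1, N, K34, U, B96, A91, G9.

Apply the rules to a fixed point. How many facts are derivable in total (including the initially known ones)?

27

Round 1 fires (ii), (iv), (v), (vi), (xi), (xiv), giving E3, S5, P1, J28, H2, L9.
Round 2 fires (ix), (xii), (xiii), giving J9, W1, V1.
Round 3 fires (i), (vii), giving A, R8.
Round 4 fires (iii), (xv), giving C1, F.
Round 5 fires (viii), giving Q.
Closure: {A, A91, B, B90, B96, C1, D33, D5, E3, F, G9, H2, J28, J9, K, K34, L9, M4, N, P1, Q, R8, S5, T1, U, V1, W1} — 27 facts.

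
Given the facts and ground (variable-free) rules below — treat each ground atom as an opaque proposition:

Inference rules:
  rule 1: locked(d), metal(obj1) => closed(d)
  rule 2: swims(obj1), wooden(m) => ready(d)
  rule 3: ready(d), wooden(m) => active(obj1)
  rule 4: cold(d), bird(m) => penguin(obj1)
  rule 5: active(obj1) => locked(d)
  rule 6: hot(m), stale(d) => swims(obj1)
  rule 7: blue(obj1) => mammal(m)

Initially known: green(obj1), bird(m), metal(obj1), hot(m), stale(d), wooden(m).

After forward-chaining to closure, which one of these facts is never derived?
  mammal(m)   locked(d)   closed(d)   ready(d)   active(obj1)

[1] rule 6 [hot(m), stale(d) => swims(obj1)]. ⇒ new: swims(obj1).
[2] rule 2 [swims(obj1), wooden(m) => ready(d)]. ⇒ new: ready(d).
[3] rule 3 [ready(d), wooden(m) => active(obj1)]. ⇒ new: active(obj1).
[4] rule 5 [active(obj1) => locked(d)]. ⇒ new: locked(d).
[5] rule 1 [locked(d), metal(obj1) => closed(d)]. ⇒ new: closed(d).
Derived: active(obj1) (round 3), closed(d) (round 5), ready(d) (round 2), locked(d) (round 4). mammal(m) never appears in any round.

mammal(m)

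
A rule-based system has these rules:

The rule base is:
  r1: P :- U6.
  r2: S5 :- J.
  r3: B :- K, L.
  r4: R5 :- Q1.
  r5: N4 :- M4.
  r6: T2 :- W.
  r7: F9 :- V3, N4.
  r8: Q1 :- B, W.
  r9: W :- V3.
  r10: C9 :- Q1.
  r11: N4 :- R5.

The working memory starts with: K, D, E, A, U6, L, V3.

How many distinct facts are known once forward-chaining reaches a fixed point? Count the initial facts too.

Round 1: r1 [P :- U6.]; r3 [B :- K, L.]; r9 [W :- V3.]. Adds P, B, W.
Round 2: r6 [T2 :- W.]; r8 [Q1 :- B, W.]. Adds T2, Q1.
Round 3: r4 [R5 :- Q1.]; r10 [C9 :- Q1.]. Adds R5, C9.
Round 4: r11 [N4 :- R5.]. Adds N4.
Round 5: r7 [F9 :- V3, N4.]. Adds F9.
Closure: {A, B, C9, D, E, F9, K, L, N4, P, Q1, R5, T2, U6, V3, W} — 16 facts.

16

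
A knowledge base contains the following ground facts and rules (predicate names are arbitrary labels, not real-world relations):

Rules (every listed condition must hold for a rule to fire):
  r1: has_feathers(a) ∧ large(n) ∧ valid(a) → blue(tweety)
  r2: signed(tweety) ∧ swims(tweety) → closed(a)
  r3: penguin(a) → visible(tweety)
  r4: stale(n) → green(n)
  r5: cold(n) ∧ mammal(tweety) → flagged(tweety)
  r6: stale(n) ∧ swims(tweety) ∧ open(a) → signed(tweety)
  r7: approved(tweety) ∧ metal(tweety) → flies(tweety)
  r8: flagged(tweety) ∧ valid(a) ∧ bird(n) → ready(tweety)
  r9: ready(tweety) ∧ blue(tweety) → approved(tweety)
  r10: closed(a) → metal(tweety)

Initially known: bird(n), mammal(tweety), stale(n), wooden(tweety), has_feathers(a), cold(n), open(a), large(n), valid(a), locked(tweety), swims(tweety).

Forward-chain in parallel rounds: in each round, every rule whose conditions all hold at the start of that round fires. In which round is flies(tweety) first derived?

[1] r1 [has_feathers(a) ∧ large(n) ∧ valid(a) → blue(tweety)]; r4 [stale(n) → green(n)]; r5 [cold(n) ∧ mammal(tweety) → flagged(tweety)]; r6 [stale(n) ∧ swims(tweety) ∧ open(a) → signed(tweety)]. ⇒ new: blue(tweety), green(n), flagged(tweety), signed(tweety).
[2] r2 [signed(tweety) ∧ swims(tweety) → closed(a)]; r8 [flagged(tweety) ∧ valid(a) ∧ bird(n) → ready(tweety)]. ⇒ new: closed(a), ready(tweety).
[3] r9 [ready(tweety) ∧ blue(tweety) → approved(tweety)]; r10 [closed(a) → metal(tweety)]. ⇒ new: approved(tweety), metal(tweety).
[4] r7 [approved(tweety) ∧ metal(tweety) → flies(tweety)]. ⇒ new: flies(tweety).
flies(tweety) first appears in round 4.

4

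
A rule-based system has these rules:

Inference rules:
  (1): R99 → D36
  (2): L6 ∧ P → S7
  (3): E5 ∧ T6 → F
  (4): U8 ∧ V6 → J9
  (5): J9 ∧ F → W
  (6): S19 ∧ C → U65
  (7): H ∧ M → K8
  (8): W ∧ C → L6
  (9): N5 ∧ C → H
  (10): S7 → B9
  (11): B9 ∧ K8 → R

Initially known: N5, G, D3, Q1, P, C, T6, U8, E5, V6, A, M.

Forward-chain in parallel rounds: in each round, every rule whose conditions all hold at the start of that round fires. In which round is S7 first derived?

Round 1 fires (3), (4), (9), giving F, J9, H.
Round 2 fires (5), (7), giving W, K8.
Round 3 fires (8), giving L6.
Round 4 fires (2), giving S7.
S7 first appears in round 4.

4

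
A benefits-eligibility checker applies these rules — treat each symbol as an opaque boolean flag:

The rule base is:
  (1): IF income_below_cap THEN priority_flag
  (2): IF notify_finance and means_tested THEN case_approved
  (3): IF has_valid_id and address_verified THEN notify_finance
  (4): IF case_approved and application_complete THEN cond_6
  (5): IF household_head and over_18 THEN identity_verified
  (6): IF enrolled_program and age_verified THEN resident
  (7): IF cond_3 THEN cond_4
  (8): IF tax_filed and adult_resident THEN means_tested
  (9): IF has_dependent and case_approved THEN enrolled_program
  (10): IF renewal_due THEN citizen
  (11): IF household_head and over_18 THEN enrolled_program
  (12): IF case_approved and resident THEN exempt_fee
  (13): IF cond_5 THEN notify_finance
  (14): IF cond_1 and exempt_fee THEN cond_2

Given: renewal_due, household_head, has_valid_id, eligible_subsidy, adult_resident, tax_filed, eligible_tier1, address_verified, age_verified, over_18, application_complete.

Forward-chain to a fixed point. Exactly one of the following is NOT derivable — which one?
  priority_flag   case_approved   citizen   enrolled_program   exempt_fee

Round 1: (3) [IF has_valid_id and address_verified THEN notify_finance]; (5) [IF household_head and over_18 THEN identity_verified]; (8) [IF tax_filed and adult_resident THEN means_tested]; (10) [IF renewal_due THEN citizen]; (11) [IF household_head and over_18 THEN enrolled_program]. Adds notify_finance, identity_verified, means_tested, citizen, enrolled_program.
Round 2: (2) [IF notify_finance and means_tested THEN case_approved]; (6) [IF enrolled_program and age_verified THEN resident]. Adds case_approved, resident.
Round 3: (4) [IF case_approved and application_complete THEN cond_6]; (12) [IF case_approved and resident THEN exempt_fee]. Adds cond_6, exempt_fee.
Derived: enrolled_program (round 1), exempt_fee (round 3), case_approved (round 2), citizen (round 1). priority_flag never appears in any round.

priority_flag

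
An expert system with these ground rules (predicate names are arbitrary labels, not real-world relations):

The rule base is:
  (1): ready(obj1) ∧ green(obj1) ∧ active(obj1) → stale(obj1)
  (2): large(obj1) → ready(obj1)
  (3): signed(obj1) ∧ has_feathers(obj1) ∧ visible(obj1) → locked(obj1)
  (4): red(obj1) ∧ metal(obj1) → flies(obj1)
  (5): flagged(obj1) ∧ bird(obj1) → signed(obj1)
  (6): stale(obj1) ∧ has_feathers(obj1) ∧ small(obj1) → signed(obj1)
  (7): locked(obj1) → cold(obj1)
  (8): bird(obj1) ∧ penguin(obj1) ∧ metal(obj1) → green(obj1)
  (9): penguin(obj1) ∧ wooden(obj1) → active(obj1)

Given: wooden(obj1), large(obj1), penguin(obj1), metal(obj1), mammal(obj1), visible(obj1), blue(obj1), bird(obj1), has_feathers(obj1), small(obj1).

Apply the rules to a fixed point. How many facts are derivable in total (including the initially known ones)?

17

Round 1: (2) [large(obj1) → ready(obj1)]; (8) [bird(obj1) ∧ penguin(obj1) ∧ metal(obj1) → green(obj1)]; (9) [penguin(obj1) ∧ wooden(obj1) → active(obj1)]. New: ready(obj1), green(obj1), active(obj1).
Round 2: (1) [ready(obj1) ∧ green(obj1) ∧ active(obj1) → stale(obj1)]. New: stale(obj1).
Round 3: (6) [stale(obj1) ∧ has_feathers(obj1) ∧ small(obj1) → signed(obj1)]. New: signed(obj1).
Round 4: (3) [signed(obj1) ∧ has_feathers(obj1) ∧ visible(obj1) → locked(obj1)]. New: locked(obj1).
Round 5: (7) [locked(obj1) → cold(obj1)]. New: cold(obj1).
Closure: {active(obj1), bird(obj1), blue(obj1), cold(obj1), green(obj1), has_feathers(obj1), large(obj1), locked(obj1), mammal(obj1), metal(obj1), penguin(obj1), ready(obj1), signed(obj1), small(obj1), stale(obj1), visible(obj1), wooden(obj1)} — 17 facts.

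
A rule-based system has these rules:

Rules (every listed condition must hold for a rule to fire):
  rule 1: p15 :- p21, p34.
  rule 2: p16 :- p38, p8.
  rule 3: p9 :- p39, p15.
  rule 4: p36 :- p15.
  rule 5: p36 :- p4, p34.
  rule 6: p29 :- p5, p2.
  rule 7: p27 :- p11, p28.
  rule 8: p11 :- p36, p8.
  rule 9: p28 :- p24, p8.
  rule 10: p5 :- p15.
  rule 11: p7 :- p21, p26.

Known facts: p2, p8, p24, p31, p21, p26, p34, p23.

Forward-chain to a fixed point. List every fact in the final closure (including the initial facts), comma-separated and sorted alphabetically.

p11, p15, p2, p21, p23, p24, p26, p27, p28, p29, p31, p34, p36, p5, p7, p8

[1] rule 1 [p15 :- p21, p34.]; rule 9 [p28 :- p24, p8.]; rule 11 [p7 :- p21, p26.]. ⇒ new: p15, p28, p7.
[2] rule 4 [p36 :- p15.]; rule 10 [p5 :- p15.]. ⇒ new: p36, p5.
[3] rule 6 [p29 :- p5, p2.]; rule 8 [p11 :- p36, p8.]. ⇒ new: p29, p11.
[4] rule 7 [p27 :- p11, p28.]. ⇒ new: p27.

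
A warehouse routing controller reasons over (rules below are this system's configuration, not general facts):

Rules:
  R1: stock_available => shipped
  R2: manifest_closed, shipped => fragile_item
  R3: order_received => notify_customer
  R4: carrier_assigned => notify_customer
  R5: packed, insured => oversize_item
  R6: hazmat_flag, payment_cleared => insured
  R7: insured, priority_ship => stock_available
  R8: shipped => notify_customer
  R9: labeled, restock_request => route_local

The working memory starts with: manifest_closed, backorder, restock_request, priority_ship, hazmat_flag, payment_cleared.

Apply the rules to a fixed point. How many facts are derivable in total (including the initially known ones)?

[1] R6 [hazmat_flag, payment_cleared => insured]. ⇒ new: insured.
[2] R7 [insured, priority_ship => stock_available]. ⇒ new: stock_available.
[3] R1 [stock_available => shipped]. ⇒ new: shipped.
[4] R2 [manifest_closed, shipped => fragile_item]; R8 [shipped => notify_customer]. ⇒ new: fragile_item, notify_customer.
Closure: {backorder, fragile_item, hazmat_flag, insured, manifest_closed, notify_customer, payment_cleared, priority_ship, restock_request, shipped, stock_available} — 11 facts.

11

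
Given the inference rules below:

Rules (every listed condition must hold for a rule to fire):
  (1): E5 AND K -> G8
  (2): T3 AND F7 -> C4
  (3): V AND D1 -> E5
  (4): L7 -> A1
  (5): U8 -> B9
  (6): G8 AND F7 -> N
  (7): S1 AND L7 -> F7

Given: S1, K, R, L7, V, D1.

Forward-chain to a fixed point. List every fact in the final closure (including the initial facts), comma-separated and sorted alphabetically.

[1] (3) [V AND D1 -> E5]; (4) [L7 -> A1]; (7) [S1 AND L7 -> F7]. ⇒ new: E5, A1, F7.
[2] (1) [E5 AND K -> G8]. ⇒ new: G8.
[3] (6) [G8 AND F7 -> N]. ⇒ new: N.

A1, D1, E5, F7, G8, K, L7, N, R, S1, V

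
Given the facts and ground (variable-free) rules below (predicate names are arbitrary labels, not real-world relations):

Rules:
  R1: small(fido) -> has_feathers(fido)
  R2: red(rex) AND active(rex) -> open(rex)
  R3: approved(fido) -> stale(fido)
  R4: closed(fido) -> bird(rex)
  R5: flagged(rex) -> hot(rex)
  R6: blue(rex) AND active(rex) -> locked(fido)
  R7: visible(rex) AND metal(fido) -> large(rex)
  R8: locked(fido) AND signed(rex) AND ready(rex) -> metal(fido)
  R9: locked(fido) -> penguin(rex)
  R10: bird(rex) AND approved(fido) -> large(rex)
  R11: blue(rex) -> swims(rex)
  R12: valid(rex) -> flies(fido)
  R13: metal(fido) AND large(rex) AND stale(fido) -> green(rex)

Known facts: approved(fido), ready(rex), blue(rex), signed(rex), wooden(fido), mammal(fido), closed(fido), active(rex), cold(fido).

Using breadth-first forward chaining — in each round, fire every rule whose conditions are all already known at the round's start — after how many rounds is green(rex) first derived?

3

[1] R3 [approved(fido) -> stale(fido)]; R4 [closed(fido) -> bird(rex)]; R6 [blue(rex) AND active(rex) -> locked(fido)]; R11 [blue(rex) -> swims(rex)]. ⇒ new: stale(fido), bird(rex), locked(fido), swims(rex).
[2] R8 [locked(fido) AND signed(rex) AND ready(rex) -> metal(fido)]; R9 [locked(fido) -> penguin(rex)]; R10 [bird(rex) AND approved(fido) -> large(rex)]. ⇒ new: metal(fido), penguin(rex), large(rex).
[3] R13 [metal(fido) AND large(rex) AND stale(fido) -> green(rex)]. ⇒ new: green(rex).
green(rex) first appears in round 3.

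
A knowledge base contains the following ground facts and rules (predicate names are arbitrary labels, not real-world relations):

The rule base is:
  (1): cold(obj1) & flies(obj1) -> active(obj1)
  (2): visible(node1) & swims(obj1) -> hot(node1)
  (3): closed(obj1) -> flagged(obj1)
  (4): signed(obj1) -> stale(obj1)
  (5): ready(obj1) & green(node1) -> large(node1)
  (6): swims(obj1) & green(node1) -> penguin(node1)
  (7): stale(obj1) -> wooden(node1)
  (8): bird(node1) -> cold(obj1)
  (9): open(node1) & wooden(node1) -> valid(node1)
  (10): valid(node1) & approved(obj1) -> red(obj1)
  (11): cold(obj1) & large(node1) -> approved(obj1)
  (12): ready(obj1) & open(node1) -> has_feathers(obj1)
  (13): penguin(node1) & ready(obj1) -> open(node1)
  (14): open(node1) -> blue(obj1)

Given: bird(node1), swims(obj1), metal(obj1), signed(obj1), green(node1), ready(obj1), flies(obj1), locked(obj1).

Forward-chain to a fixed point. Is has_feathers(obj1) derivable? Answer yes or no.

yes

Round 1: (4) [signed(obj1) -> stale(obj1)]; (5) [ready(obj1) & green(node1) -> large(node1)]; (6) [swims(obj1) & green(node1) -> penguin(node1)]; (8) [bird(node1) -> cold(obj1)]. Adds stale(obj1), large(node1), penguin(node1), cold(obj1).
Round 2: (1) [cold(obj1) & flies(obj1) -> active(obj1)]; (7) [stale(obj1) -> wooden(node1)]; (11) [cold(obj1) & large(node1) -> approved(obj1)]; (13) [penguin(node1) & ready(obj1) -> open(node1)]. Adds active(obj1), wooden(node1), approved(obj1), open(node1).
Round 3: (9) [open(node1) & wooden(node1) -> valid(node1)]; (12) [ready(obj1) & open(node1) -> has_feathers(obj1)]; (14) [open(node1) -> blue(obj1)]. Adds valid(node1), has_feathers(obj1), blue(obj1).
Round 4: (10) [valid(node1) & approved(obj1) -> red(obj1)]. Adds red(obj1).
has_feathers(obj1) appears in round 3, so it is derivable.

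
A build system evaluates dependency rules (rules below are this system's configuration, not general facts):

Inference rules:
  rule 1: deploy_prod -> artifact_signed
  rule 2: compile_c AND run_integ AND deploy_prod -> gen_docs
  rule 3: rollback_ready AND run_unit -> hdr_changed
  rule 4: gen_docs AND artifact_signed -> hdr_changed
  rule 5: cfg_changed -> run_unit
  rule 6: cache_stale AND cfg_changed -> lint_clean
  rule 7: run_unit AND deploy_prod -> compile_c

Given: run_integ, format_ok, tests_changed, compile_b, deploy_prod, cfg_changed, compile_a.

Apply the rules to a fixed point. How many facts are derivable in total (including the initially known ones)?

12

Round 1: rule 1 [deploy_prod -> artifact_signed]; rule 5 [cfg_changed -> run_unit]. Adds artifact_signed, run_unit.
Round 2: rule 7 [run_unit AND deploy_prod -> compile_c]. Adds compile_c.
Round 3: rule 2 [compile_c AND run_integ AND deploy_prod -> gen_docs]. Adds gen_docs.
Round 4: rule 4 [gen_docs AND artifact_signed -> hdr_changed]. Adds hdr_changed.
Closure: {artifact_signed, cfg_changed, compile_a, compile_b, compile_c, deploy_prod, format_ok, gen_docs, hdr_changed, run_integ, run_unit, tests_changed} — 12 facts.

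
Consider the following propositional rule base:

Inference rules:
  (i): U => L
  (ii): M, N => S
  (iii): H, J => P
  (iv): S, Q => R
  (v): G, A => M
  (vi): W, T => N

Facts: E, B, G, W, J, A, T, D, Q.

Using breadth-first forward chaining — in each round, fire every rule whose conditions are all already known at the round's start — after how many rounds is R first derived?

Round 1 — (v), (vi), derive M, N.
Round 2 — (ii), derive S.
Round 3 — (iv), derive R.
R first appears in round 3.

3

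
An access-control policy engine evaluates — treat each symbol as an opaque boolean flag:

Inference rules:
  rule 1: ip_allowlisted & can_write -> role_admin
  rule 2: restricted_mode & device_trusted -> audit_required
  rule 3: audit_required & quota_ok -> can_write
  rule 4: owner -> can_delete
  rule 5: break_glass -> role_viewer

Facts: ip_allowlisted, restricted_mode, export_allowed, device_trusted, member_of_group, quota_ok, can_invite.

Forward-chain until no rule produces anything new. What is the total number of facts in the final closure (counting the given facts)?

10

Round 1: rule 2 [restricted_mode & device_trusted -> audit_required]. Adds audit_required.
Round 2: rule 3 [audit_required & quota_ok -> can_write]. Adds can_write.
Round 3: rule 1 [ip_allowlisted & can_write -> role_admin]. Adds role_admin.
Closure: {audit_required, can_invite, can_write, device_trusted, export_allowed, ip_allowlisted, member_of_group, quota_ok, restricted_mode, role_admin} — 10 facts.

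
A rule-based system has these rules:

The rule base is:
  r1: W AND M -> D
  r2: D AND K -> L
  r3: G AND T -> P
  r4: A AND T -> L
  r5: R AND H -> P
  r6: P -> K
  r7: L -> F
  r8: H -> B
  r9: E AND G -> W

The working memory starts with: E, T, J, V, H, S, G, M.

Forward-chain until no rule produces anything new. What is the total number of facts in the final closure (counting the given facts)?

Round 1 fires r3, r8, r9, giving P, B, W.
Round 2 fires r1, r6, giving D, K.
Round 3 fires r2, giving L.
Round 4 fires r7, giving F.
Closure: {B, D, E, F, G, H, J, K, L, M, P, S, T, V, W} — 15 facts.

15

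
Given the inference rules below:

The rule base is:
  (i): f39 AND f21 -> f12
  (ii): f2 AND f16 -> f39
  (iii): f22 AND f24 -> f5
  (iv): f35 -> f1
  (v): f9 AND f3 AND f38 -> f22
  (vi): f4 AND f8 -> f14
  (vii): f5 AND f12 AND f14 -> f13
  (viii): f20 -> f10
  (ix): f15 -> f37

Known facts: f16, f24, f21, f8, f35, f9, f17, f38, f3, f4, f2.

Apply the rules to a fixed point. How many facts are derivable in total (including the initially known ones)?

Round 1 fires (ii), (iv), (v), (vi), giving f39, f1, f22, f14.
Round 2 fires (i), (iii), giving f12, f5.
Round 3 fires (vii), giving f13.
Closure: {f1, f12, f13, f14, f16, f17, f2, f21, f22, f24, f3, f35, f38, f39, f4, f5, f8, f9} — 18 facts.

18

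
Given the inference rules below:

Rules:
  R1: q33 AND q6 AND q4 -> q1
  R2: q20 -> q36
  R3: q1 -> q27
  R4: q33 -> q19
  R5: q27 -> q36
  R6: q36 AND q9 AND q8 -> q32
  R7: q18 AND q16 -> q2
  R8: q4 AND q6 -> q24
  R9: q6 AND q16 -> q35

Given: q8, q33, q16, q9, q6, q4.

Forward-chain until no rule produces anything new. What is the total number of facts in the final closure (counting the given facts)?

[1] R1 [q33 AND q6 AND q4 -> q1]; R4 [q33 -> q19]; R8 [q4 AND q6 -> q24]; R9 [q6 AND q16 -> q35]. ⇒ new: q1, q19, q24, q35.
[2] R3 [q1 -> q27]. ⇒ new: q27.
[3] R5 [q27 -> q36]. ⇒ new: q36.
[4] R6 [q36 AND q9 AND q8 -> q32]. ⇒ new: q32.
Closure: {q1, q16, q19, q24, q27, q32, q33, q35, q36, q4, q6, q8, q9} — 13 facts.

13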